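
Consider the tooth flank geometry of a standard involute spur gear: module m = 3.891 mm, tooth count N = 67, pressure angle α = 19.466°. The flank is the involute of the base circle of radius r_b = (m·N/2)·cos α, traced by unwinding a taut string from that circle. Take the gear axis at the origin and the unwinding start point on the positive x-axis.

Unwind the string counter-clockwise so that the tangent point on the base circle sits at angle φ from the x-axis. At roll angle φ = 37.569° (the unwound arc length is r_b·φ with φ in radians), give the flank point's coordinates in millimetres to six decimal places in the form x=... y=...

x=146.544741 y=11.059997

pitch radius r_p = m·N/2 = 3.891·67/2 = 130.348500
base radius r_b = r_p·cos α = 130.348500·cos 19.466° = 122.897703
roll angle φ = 37.569° = 0.65570275 rad
x = r_b·(cos φ + φ·sin φ) = 122.897703·(0.79261965 + 0.65570275·0.60971640) = 146.544741
y = r_b·(sin φ − φ·cos φ) = 122.897703·(0.60971640 − 0.65570275·0.79261965) = 11.059997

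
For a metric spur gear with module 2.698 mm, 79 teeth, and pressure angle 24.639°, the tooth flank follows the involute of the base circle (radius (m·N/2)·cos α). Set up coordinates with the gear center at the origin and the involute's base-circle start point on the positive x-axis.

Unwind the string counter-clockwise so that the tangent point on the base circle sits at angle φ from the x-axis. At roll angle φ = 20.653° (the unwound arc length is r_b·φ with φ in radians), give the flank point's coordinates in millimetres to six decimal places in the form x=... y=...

x=102.958225 y=1.492750

pitch radius r_p = m·N/2 = 2.698·79/2 = 106.571000
base radius r_b = r_p·cos α = 106.571000·cos 24.639° = 96.867982
roll angle φ = 20.653° = 0.36046285 rad
x = r_b·(cos φ + φ·sin φ) = 96.867982·(0.93573367 + 0.36046285·0.35270738) = 102.958225
y = r_b·(sin φ − φ·cos φ) = 96.867982·(0.35270738 − 0.36046285·0.93573367) = 1.492750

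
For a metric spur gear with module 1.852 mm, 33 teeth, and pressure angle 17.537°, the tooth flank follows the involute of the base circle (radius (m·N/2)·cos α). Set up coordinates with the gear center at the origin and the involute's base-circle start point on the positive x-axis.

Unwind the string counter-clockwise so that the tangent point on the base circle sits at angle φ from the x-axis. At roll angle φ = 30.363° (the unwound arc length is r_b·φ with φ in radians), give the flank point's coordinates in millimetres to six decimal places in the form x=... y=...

x=32.946328 y=1.405255

pitch radius r_p = m·N/2 = 1.852·33/2 = 30.558000
base radius r_b = r_p·cos α = 30.558000·cos 17.537° = 29.137743
roll angle φ = 30.363° = 0.52993432 rad
x = r_b·(cos φ + φ·sin φ) = 29.137743·(0.86284027 + 0.52993432·0.50547667) = 32.946328
y = r_b·(sin φ − φ·cos φ) = 29.137743·(0.50547667 − 0.52993432·0.86284027) = 1.405255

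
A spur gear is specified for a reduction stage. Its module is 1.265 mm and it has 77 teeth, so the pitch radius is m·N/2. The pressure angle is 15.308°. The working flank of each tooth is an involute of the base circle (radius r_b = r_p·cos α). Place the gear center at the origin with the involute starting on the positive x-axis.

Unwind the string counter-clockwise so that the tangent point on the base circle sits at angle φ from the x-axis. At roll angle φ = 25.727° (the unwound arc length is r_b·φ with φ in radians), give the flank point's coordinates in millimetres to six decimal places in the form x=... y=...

pitch radius r_p = m·N/2 = 1.265·77/2 = 48.702500
base radius r_b = r_p·cos α = 48.702500·cos 15.308° = 46.974563
roll angle φ = 25.727° = 0.44902086 rad
x = r_b·(cos φ + φ·sin φ) = 46.974563·(0.90087256 + 0.44902086·0.43408366) = 51.474030
y = r_b·(sin φ − φ·cos φ) = 46.974563·(0.43408366 − 0.44902086·0.90087256) = 1.389183

x=51.474030 y=1.389183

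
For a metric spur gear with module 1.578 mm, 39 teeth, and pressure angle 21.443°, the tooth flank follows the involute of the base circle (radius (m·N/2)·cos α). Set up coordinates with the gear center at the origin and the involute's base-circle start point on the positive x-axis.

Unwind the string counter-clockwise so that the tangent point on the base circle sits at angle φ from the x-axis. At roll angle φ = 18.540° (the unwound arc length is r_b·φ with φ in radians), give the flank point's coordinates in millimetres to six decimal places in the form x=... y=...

x=30.101517 y=0.320092

pitch radius r_p = m·N/2 = 1.578·39/2 = 30.771000
base radius r_b = r_p·cos α = 30.771000·cos 21.443° = 28.641084
roll angle φ = 18.540° = 0.32358404 rad
x = r_b·(cos φ + φ·sin φ) = 28.641084·(0.94810190 + 0.32358404·0.31796663) = 30.101517
y = r_b·(sin φ − φ·cos φ) = 28.641084·(0.31796663 − 0.32358404·0.94810190) = 0.320092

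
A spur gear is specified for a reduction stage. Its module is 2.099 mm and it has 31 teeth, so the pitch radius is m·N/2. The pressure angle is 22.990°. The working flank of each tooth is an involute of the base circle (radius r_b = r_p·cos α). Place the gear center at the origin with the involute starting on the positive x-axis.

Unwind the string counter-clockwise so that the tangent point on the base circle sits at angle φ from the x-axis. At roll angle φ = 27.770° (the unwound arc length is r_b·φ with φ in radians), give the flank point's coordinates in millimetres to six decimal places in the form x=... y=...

pitch radius r_p = m·N/2 = 2.099·31/2 = 32.534500
base radius r_b = r_p·cos α = 32.534500·cos 22.990° = 29.950383
roll angle φ = 27.770° = 0.48467793 rad
x = r_b·(cos φ + φ·sin φ) = 29.950383·(0.88482505 + 0.48467793·0.46592341) = 33.264329
y = r_b·(sin φ − φ·cos φ) = 29.950383·(0.46592341 − 0.48467793·0.88482505) = 1.110208

x=33.264329 y=1.110208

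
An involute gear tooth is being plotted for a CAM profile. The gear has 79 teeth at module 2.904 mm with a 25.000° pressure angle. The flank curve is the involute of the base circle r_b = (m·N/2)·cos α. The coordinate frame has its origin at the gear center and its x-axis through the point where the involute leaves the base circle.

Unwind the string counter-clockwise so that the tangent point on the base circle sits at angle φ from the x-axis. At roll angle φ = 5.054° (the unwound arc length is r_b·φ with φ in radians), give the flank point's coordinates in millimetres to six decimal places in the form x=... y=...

x=104.364417 y=0.023766

pitch radius r_p = m·N/2 = 2.904·79/2 = 114.708000
base radius r_b = r_p·cos α = 114.708000·cos 25.000° = 103.960754
roll angle φ = 5.054° = 0.08820894 rad
x = r_b·(cos φ + φ·sin φ) = 103.960754·(0.99611211 + 0.08820894·0.08809460) = 104.364417
y = r_b·(sin φ − φ·cos φ) = 103.960754·(0.08809460 − 0.08820894·0.99611211) = 0.023766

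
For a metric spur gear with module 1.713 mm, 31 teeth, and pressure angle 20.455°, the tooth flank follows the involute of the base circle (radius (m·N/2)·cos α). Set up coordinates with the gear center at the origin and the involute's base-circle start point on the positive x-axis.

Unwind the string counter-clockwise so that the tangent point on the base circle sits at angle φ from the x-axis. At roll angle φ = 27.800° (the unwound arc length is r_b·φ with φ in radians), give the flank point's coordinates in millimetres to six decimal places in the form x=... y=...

x=27.635560 y=0.925104

pitch radius r_p = m·N/2 = 1.713·31/2 = 26.551500
base radius r_b = r_p·cos α = 26.551500·cos 20.455° = 24.877347
roll angle φ = 27.800° = 0.48520153 rad
x = r_b·(cos φ + φ·sin φ) = 24.877347·(0.88458098 + 0.48520153·0.46638664) = 27.635560
y = r_b·(sin φ − φ·cos φ) = 24.877347·(0.46638664 − 0.48520153·0.88458098) = 0.925104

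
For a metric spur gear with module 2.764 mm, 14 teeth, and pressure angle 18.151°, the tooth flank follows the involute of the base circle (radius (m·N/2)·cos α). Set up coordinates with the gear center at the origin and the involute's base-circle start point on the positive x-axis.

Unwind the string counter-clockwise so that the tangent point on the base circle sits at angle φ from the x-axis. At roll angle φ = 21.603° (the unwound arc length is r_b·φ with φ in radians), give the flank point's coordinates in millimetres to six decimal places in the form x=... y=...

x=19.645978 y=0.323844

pitch radius r_p = m·N/2 = 2.764·14/2 = 19.348000
base radius r_b = r_p·cos α = 19.348000·cos 18.151° = 18.385221
roll angle φ = 21.603° = 0.37704348 rad
x = r_b·(cos φ + φ·sin φ) = 18.385221·(0.92975721 + 0.37704348·0.36817324) = 19.645978
y = r_b·(sin φ − φ·cos φ) = 18.385221·(0.36817324 − 0.37704348·0.92975721) = 0.323844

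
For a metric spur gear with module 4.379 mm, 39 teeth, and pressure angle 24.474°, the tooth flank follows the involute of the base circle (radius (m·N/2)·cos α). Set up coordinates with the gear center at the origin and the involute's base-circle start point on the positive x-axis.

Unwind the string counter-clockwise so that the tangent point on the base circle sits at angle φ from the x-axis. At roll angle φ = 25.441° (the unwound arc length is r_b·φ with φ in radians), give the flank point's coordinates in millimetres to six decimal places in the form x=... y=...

pitch radius r_p = m·N/2 = 4.379·39/2 = 85.390500
base radius r_b = r_p·cos α = 85.390500·cos 24.474° = 77.718109
roll angle φ = 25.441° = 0.44402921 rad
x = r_b·(cos φ + φ·sin φ) = 77.718109·(0.90302812 + 0.44402921·0.42958144) = 85.006111
y = r_b·(sin φ − φ·cos φ) = 77.718109·(0.42958144 − 0.44402921·0.90302812) = 2.223559

x=85.006111 y=2.223559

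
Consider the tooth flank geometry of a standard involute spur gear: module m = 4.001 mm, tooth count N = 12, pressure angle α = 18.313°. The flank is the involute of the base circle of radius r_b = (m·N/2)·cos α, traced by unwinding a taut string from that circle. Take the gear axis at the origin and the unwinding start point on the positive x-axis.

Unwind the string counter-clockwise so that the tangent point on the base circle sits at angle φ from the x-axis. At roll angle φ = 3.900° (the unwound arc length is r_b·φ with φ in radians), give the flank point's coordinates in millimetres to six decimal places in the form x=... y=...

pitch radius r_p = m·N/2 = 4.001·12/2 = 24.006000
base radius r_b = r_p·cos α = 24.006000·cos 18.313° = 22.790197
roll angle φ = 3.900° = 0.06806784 rad
x = r_b·(cos φ + φ·sin φ) = 22.790197·(0.99768428 + 0.06806784·0.06801529) = 22.842932
y = r_b·(sin φ − φ·cos φ) = 22.790197·(0.06801529 − 0.06806784·0.99768428) = 0.002395

x=22.842932 y=0.002395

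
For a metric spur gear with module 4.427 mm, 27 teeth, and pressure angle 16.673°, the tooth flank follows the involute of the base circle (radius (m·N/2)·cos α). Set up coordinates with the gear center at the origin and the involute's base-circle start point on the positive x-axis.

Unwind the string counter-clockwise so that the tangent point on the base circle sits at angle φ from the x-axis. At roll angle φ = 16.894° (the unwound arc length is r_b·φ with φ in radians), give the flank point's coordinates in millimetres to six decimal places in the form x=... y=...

pitch radius r_p = m·N/2 = 4.427·27/2 = 59.764500
base radius r_b = r_p·cos α = 59.764500·cos 16.673° = 57.251869
roll angle φ = 16.894° = 0.29485592 rad
x = r_b·(cos φ + φ·sin φ) = 57.251869·(0.95684402 + 0.29485592·0.29060199) = 59.686776
y = r_b·(sin φ − φ·cos φ) = 57.251869·(0.29060199 − 0.29485592·0.95684402) = 0.484973

x=59.686776 y=0.484973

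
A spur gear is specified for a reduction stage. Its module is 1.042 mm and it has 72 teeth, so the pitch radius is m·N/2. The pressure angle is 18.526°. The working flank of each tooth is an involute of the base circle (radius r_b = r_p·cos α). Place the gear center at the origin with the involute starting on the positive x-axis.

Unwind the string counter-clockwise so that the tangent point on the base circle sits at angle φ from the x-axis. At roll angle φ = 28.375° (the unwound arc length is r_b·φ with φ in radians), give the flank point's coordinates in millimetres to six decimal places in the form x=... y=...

pitch radius r_p = m·N/2 = 1.042·72/2 = 37.512000
base radius r_b = r_p·cos α = 37.512000·cos 18.526° = 35.568112
roll angle φ = 28.375° = 0.49523718 rad
x = r_b·(cos φ + φ·sin φ) = 35.568112·(0.87985602 + 0.49523718·0.47524034) = 39.666010
y = r_b·(sin φ − φ·cos φ) = 35.568112·(0.47524034 − 0.49523718·0.87985602) = 1.405045

x=39.666010 y=1.405045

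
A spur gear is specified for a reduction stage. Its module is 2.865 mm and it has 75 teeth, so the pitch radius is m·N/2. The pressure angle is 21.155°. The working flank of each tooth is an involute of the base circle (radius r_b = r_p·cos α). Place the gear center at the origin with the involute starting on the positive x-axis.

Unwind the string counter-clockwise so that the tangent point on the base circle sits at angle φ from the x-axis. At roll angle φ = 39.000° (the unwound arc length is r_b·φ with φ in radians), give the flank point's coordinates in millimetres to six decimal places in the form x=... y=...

pitch radius r_p = m·N/2 = 2.865·75/2 = 107.437500
base radius r_b = r_p·cos α = 107.437500·cos 21.155° = 100.197022
roll angle φ = 39.000° = 0.68067841 rad
x = r_b·(cos φ + φ·sin φ) = 100.197022·(0.77714596 + 0.68067841·0.62932039) = 120.788588
y = r_b·(sin φ − φ·cos φ) = 100.197022·(0.62932039 − 0.68067841·0.77714596) = 10.053159

x=120.788588 y=10.053159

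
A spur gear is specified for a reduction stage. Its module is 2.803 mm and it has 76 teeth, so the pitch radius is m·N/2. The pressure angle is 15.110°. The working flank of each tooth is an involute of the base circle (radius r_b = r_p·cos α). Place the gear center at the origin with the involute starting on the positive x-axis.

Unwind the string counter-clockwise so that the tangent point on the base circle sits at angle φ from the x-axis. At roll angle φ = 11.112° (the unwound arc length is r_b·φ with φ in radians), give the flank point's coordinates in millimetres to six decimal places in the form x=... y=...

x=104.747267 y=0.249103

pitch radius r_p = m·N/2 = 2.803·76/2 = 106.514000
base radius r_b = r_p·cos α = 106.514000·cos 15.110° = 102.831507
roll angle φ = 11.112° = 0.19394099 rad
x = r_b·(cos φ + φ·sin φ) = 102.831507·(0.98125232 + 0.19394099·0.19272748) = 104.747267
y = r_b·(sin φ − φ·cos φ) = 102.831507·(0.19272748 − 0.19394099·0.98125232) = 0.249103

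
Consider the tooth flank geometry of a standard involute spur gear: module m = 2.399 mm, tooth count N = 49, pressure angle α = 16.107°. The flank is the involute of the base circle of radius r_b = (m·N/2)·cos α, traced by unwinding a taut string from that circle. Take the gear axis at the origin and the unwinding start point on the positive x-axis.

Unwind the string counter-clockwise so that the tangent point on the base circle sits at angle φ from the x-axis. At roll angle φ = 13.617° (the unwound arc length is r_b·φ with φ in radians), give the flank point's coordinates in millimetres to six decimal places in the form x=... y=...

x=58.040583 y=0.251249

pitch radius r_p = m·N/2 = 2.399·49/2 = 58.775500
base radius r_b = r_p·cos α = 58.775500·cos 16.107° = 56.468283
roll angle φ = 13.617° = 0.23766148 rad
x = r_b·(cos φ + φ·sin φ) = 56.468283·(0.97189119 + 0.23766148·0.23543049) = 58.040583
y = r_b·(sin φ − φ·cos φ) = 56.468283·(0.23543049 − 0.23766148·0.97189119) = 0.251249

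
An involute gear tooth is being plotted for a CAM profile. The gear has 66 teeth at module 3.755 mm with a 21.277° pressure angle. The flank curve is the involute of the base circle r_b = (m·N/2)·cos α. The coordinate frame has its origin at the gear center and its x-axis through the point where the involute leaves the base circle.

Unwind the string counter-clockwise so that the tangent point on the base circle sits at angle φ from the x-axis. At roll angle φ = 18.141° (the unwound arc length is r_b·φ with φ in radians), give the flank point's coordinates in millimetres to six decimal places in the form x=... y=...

pitch radius r_p = m·N/2 = 3.755·66/2 = 123.915000
base radius r_b = r_p·cos α = 123.915000·cos 21.277° = 115.468578
roll angle φ = 18.141° = 0.31662018 rad
x = r_b·(cos φ + φ·sin φ) = 115.468578·(0.95029317 + 0.31662018·0.31135652) = 121.112097
y = r_b·(sin φ − φ·cos φ) = 115.468578·(0.31135652 − 0.31662018·0.95029317) = 1.209479

x=121.112097 y=1.209479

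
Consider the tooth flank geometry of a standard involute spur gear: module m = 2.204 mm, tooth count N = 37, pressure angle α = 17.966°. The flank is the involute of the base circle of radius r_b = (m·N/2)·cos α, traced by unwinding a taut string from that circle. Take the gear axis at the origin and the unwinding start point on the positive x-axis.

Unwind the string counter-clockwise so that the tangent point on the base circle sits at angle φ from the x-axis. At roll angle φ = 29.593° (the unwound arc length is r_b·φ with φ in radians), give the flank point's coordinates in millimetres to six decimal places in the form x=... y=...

x=43.619304 y=1.734287

pitch radius r_p = m·N/2 = 2.204·37/2 = 40.774000
base radius r_b = r_p·cos α = 40.774000·cos 17.966° = 38.785848
roll angle φ = 29.593° = 0.51649529 rad
x = r_b·(cos φ + φ·sin φ) = 38.785848·(0.86955527 + 0.51649529·0.49383563) = 43.619304
y = r_b·(sin φ − φ·cos φ) = 38.785848·(0.49383563 − 0.51649529·0.86955527) = 1.734287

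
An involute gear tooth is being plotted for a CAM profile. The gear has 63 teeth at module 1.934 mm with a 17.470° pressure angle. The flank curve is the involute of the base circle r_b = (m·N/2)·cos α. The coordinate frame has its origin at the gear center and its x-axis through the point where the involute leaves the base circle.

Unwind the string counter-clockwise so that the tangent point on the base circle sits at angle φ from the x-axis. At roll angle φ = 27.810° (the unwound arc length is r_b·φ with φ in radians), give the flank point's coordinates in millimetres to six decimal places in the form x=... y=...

x=64.558236 y=2.163245

pitch radius r_p = m·N/2 = 1.934·63/2 = 60.921000
base radius r_b = r_p·cos α = 60.921000·cos 17.470° = 58.110974
roll angle φ = 27.810° = 0.48537606 rad
x = r_b·(cos φ + φ·sin φ) = 58.110974·(0.88449956 + 0.48537606·0.46654102) = 64.558236
y = r_b·(sin φ − φ·cos φ) = 58.110974·(0.46654102 − 0.48537606·0.88449956) = 2.163245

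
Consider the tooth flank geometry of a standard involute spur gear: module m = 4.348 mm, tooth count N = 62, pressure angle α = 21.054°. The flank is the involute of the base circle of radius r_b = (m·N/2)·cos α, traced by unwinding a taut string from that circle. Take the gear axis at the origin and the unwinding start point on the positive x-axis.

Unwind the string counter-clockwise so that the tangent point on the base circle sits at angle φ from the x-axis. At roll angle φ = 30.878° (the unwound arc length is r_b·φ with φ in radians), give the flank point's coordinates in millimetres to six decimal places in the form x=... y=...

pitch radius r_p = m·N/2 = 4.348·62/2 = 134.788000
base radius r_b = r_p·cos α = 134.788000·cos 21.054° = 125.789857
roll angle φ = 30.878° = 0.53892277 rad
x = r_b·(cos φ + φ·sin φ) = 125.789857·(0.85826203 + 0.53892277·0.51321174) = 142.751805
y = r_b·(sin φ − φ·cos φ) = 125.789857·(0.51321174 − 0.53892277·0.85826203) = 6.374375

x=142.751805 y=6.374375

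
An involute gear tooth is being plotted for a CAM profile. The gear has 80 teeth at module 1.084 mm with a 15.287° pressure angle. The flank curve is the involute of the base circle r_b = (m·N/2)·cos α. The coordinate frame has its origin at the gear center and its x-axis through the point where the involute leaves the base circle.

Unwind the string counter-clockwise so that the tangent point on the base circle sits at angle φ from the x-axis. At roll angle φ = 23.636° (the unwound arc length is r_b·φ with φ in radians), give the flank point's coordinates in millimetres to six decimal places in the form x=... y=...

x=45.234728 y=0.962207

pitch radius r_p = m·N/2 = 1.084·80/2 = 43.360000
base radius r_b = r_p·cos α = 43.360000·cos 15.287° = 41.825805
roll angle φ = 23.636° = 0.41252602 rad
x = r_b·(cos φ + φ·sin φ) = 41.825805·(0.91611100 + 0.41252602·0.40092472) = 45.234728
y = r_b·(sin φ − φ·cos φ) = 41.825805·(0.40092472 − 0.41252602·0.91611100) = 0.962207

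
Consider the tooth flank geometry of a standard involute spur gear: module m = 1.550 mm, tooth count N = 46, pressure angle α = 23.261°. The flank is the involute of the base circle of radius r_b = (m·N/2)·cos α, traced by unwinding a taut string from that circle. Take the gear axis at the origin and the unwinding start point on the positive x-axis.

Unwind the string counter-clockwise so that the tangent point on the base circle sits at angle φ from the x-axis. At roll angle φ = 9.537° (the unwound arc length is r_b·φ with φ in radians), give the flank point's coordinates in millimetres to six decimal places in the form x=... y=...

x=33.202787 y=0.050209

pitch radius r_p = m·N/2 = 1.550·46/2 = 35.650000
base radius r_b = r_p·cos α = 35.650000·cos 23.261° = 32.752204
roll angle φ = 9.537° = 0.16645205 rad
x = r_b·(cos φ + φ·sin φ) = 32.752204·(0.98617881 + 0.16645205·0.16568449) = 33.202787
y = r_b·(sin φ − φ·cos φ) = 32.752204·(0.16568449 − 0.16645205·0.98617881) = 0.050209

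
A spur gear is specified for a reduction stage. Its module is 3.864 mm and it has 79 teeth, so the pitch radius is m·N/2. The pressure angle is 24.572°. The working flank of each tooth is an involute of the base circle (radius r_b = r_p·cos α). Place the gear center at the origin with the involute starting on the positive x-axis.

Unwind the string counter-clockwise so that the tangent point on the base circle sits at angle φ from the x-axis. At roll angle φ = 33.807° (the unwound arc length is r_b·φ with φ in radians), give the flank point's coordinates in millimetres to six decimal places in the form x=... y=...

x=160.905905 y=9.177888

pitch radius r_p = m·N/2 = 3.864·79/2 = 152.628000
base radius r_b = r_p·cos α = 152.628000·cos 24.572° = 138.805922
roll angle φ = 33.807° = 0.59004346 rad
x = r_b·(cos φ + φ·sin φ) = 138.805922·(0.83091650 + 0.59004346·0.55639714) = 160.905905
y = r_b·(sin φ − φ·cos φ) = 138.805922·(0.55639714 − 0.59004346·0.83091650) = 9.177888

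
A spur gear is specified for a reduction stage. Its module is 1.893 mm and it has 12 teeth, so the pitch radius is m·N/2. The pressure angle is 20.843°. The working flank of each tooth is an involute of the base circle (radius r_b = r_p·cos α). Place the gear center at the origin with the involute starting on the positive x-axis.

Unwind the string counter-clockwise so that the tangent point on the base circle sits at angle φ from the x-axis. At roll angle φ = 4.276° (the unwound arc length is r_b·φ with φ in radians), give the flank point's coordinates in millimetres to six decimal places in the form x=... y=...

x=10.644239 y=0.001470

pitch radius r_p = m·N/2 = 1.893·12/2 = 11.358000
base radius r_b = r_p·cos α = 11.358000·cos 20.843° = 10.614720
roll angle φ = 4.276° = 0.07463028 rad
x = r_b·(cos φ + φ·sin φ) = 10.614720·(0.99721645 + 0.07463028·0.07456102) = 10.644239
y = r_b·(sin φ − φ·cos φ) = 10.614720·(0.07456102 − 0.07463028·0.99721645) = 0.001470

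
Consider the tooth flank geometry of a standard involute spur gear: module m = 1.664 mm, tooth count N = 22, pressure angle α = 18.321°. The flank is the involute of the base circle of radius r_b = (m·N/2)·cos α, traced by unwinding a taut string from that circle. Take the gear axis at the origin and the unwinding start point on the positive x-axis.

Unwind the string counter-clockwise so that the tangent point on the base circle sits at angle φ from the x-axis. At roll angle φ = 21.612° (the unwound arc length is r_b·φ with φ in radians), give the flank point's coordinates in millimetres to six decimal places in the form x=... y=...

pitch radius r_p = m·N/2 = 1.664·22/2 = 18.304000
base radius r_b = r_p·cos α = 18.304000·cos 18.321° = 17.376176
roll angle φ = 21.612° = 0.37720056 rad
x = r_b·(cos φ + φ·sin φ) = 17.376176·(0.92969937 + 0.37720056·0.36831928) = 18.568696
y = r_b·(sin φ − φ·cos φ) = 17.376176·(0.36831928 − 0.37720056·0.92969937) = 0.306449

x=18.568696 y=0.306449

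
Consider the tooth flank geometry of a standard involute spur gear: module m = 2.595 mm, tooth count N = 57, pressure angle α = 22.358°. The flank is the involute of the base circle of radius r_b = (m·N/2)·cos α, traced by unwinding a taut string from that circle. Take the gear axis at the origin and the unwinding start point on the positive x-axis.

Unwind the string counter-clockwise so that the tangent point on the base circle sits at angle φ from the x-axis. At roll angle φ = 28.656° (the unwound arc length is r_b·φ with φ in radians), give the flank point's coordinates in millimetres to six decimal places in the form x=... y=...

pitch radius r_p = m·N/2 = 2.595·57/2 = 73.957500
base radius r_b = r_p·cos α = 73.957500·cos 22.358° = 68.397754
roll angle φ = 28.656° = 0.50014155 rad
x = r_b·(cos φ + φ·sin φ) = 68.397754·(0.87751469 + 0.50014155·0.47954976) = 76.424740
y = r_b·(sin φ − φ·cos φ) = 68.397754·(0.47954976 − 0.50014155·0.87751469) = 2.781613

x=76.424740 y=2.781613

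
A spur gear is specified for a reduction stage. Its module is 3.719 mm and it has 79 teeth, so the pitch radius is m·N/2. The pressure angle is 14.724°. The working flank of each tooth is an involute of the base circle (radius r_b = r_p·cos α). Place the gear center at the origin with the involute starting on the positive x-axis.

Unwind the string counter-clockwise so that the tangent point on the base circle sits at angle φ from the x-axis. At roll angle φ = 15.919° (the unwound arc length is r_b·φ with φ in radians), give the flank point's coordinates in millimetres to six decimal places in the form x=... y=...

pitch radius r_p = m·N/2 = 3.719·79/2 = 146.900500
base radius r_b = r_p·cos α = 146.900500·cos 14.724° = 142.076489
roll angle φ = 15.919° = 0.27783896 rad
x = r_b·(cos φ + φ·sin φ) = 142.076489·(0.96165041 + 0.27783896·0.27427813) = 147.454874
y = r_b·(sin φ − φ·cos φ) = 142.076489·(0.27427813 − 0.27783896·0.96165041) = 1.007916

x=147.454874 y=1.007916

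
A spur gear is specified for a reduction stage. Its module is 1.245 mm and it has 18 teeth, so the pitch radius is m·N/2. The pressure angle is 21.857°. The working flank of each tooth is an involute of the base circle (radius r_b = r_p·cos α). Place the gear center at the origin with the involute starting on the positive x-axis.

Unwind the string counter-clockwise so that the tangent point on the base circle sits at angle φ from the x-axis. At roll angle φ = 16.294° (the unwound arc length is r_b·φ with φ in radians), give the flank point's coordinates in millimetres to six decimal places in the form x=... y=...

pitch radius r_p = m·N/2 = 1.245·18/2 = 11.205000
base radius r_b = r_p·cos α = 11.205000·cos 21.857° = 10.399539
roll angle φ = 16.294° = 0.28438395 rad
x = r_b·(cos φ + φ·sin φ) = 10.399539·(0.95983468 + 0.28438395·0.28056620) = 10.811602
y = r_b·(sin φ − φ·cos φ) = 10.399539·(0.28056620 − 0.28438395·0.95983468) = 0.079085

x=10.811602 y=0.079085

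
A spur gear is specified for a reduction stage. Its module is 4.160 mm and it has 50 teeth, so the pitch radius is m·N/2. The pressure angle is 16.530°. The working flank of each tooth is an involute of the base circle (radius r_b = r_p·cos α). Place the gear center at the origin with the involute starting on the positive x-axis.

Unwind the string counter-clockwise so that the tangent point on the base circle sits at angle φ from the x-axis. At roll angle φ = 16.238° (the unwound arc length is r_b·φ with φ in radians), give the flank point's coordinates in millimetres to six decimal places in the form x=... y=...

pitch radius r_p = m·N/2 = 4.160·50/2 = 104.000000
base radius r_b = r_p·cos α = 104.000000·cos 16.530° = 99.701773
roll angle φ = 16.238° = 0.28340656 rad
x = r_b·(cos φ + φ·sin φ) = 99.701773·(0.96010844 + 0.28340656·0.27962794) = 103.625719
y = r_b·(sin φ − φ·cos φ) = 99.701773·(0.27962794 − 0.28340656·0.96010844) = 0.750445

x=103.625719 y=0.750445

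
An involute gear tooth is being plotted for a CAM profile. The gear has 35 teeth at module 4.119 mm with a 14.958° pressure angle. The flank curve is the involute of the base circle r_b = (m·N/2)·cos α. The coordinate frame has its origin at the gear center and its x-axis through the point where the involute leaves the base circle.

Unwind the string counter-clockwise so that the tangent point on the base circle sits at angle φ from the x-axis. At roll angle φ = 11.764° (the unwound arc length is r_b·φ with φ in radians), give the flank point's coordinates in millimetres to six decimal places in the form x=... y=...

pitch radius r_p = m·N/2 = 4.119·35/2 = 72.082500
base radius r_b = r_p·cos α = 72.082500·cos 14.958° = 69.640005
roll angle φ = 11.764° = 0.20532053 rad
x = r_b·(cos φ + φ·sin φ) = 69.640005·(0.97899568 + 0.20532053·0.20388097) = 71.092462
y = r_b·(sin φ − φ·cos φ) = 69.640005·(0.20388097 − 0.20532053·0.97899568) = 0.200080

x=71.092462 y=0.200080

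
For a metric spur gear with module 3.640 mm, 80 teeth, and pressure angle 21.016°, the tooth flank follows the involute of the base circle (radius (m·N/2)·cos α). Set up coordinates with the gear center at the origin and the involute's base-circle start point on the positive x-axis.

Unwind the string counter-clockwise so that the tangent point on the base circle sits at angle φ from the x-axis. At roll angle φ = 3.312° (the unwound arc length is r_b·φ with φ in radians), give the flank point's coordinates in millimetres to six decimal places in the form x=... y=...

x=136.141621 y=0.008748

pitch radius r_p = m·N/2 = 3.640·80/2 = 145.600000
base radius r_b = r_p·cos α = 145.600000·cos 21.016° = 135.914734
roll angle φ = 3.312° = 0.05780530 rad
x = r_b·(cos φ + φ·sin φ) = 135.914734·(0.99832974 + 0.05780530·0.05777312) = 136.141621
y = r_b·(sin φ − φ·cos φ) = 135.914734·(0.05777312 − 0.05780530·0.99832974) = 0.008748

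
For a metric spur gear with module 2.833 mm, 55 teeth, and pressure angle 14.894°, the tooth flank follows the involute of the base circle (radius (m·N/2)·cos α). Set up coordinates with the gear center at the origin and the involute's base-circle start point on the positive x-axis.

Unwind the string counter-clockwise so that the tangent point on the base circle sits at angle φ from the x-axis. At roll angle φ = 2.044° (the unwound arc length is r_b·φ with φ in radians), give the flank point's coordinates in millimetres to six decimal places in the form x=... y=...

pitch radius r_p = m·N/2 = 2.833·55/2 = 77.907500
base radius r_b = r_p·cos α = 77.907500·cos 14.894° = 75.290042
roll angle φ = 2.044° = 0.03567453 rad
x = r_b·(cos φ + φ·sin φ) = 75.290042·(0.99936373 + 0.03567453·0.03566696) = 75.337936
y = r_b·(sin φ − φ·cos φ) = 75.290042·(0.03566696 − 0.03567453·0.99936373) = 0.001139

x=75.337936 y=0.001139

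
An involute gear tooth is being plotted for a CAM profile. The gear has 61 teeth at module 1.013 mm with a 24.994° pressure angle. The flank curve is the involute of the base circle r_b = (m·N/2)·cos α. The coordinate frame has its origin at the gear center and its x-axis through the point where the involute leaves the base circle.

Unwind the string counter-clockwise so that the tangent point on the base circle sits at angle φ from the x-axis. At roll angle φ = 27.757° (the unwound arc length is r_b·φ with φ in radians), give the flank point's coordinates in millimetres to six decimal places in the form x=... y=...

x=31.098865 y=1.036591

pitch radius r_p = m·N/2 = 1.013·61/2 = 30.896500
base radius r_b = r_p·cos α = 30.896500·cos 24.994° = 28.003106
roll angle φ = 27.757° = 0.48445104 rad
x = r_b·(cos φ + φ·sin φ) = 28.003106·(0.88493075 + 0.48445104·0.46572264) = 31.098865
y = r_b·(sin φ − φ·cos φ) = 28.003106·(0.46572264 − 0.48445104·0.88493075) = 1.036591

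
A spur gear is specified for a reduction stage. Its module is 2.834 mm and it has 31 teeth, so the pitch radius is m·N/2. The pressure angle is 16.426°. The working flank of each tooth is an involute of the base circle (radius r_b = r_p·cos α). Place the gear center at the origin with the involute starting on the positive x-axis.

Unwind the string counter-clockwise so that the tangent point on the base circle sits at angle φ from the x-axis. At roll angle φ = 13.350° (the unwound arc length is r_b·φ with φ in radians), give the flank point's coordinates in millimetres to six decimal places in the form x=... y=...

x=43.262401 y=0.176697

pitch radius r_p = m·N/2 = 2.834·31/2 = 43.927000
base radius r_b = r_p·cos α = 43.927000·cos 16.426° = 42.134153
roll angle φ = 13.350° = 0.23300146 rad
x = r_b·(cos φ + φ·sin φ) = 42.134153·(0.97297775 + 0.23300146·0.23089891) = 43.262401
y = r_b·(sin φ − φ·cos φ) = 42.134153·(0.23089891 − 0.23300146·0.97297775) = 0.176697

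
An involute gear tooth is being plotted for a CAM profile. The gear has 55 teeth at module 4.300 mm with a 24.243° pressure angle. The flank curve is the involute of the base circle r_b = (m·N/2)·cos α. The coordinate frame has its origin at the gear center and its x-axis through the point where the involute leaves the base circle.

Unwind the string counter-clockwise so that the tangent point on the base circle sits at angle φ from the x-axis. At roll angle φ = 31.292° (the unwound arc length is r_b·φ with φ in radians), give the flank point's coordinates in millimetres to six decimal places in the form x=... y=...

x=122.722847 y=5.682084

pitch radius r_p = m·N/2 = 4.300·55/2 = 118.250000
base radius r_b = r_p·cos α = 118.250000·cos 24.243° = 107.821794
roll angle φ = 31.292° = 0.54614843 rad
x = r_b·(cos φ + φ·sin φ) = 107.821794·(0.85453136 + 0.54614843·0.51939980) = 122.722847
y = r_b·(sin φ − φ·cos φ) = 107.821794·(0.51939980 − 0.54614843·0.85453136) = 5.682084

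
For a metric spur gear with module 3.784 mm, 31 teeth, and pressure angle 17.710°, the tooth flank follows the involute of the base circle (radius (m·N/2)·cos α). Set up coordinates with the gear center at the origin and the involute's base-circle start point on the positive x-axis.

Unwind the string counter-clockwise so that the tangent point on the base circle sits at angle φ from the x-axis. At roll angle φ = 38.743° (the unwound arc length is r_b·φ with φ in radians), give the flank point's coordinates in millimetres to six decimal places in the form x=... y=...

x=67.222391 y=5.499191

pitch radius r_p = m·N/2 = 3.784·31/2 = 58.652000
base radius r_b = r_p·cos α = 58.652000·cos 17.710° = 55.872388
roll angle φ = 38.743° = 0.67619291 rad
x = r_b·(cos φ + φ·sin φ) = 55.872388·(0.77996095 + 0.67619291·0.62582819) = 67.222391
y = r_b·(sin φ − φ·cos φ) = 55.872388·(0.62582819 − 0.67619291·0.77996095) = 5.499191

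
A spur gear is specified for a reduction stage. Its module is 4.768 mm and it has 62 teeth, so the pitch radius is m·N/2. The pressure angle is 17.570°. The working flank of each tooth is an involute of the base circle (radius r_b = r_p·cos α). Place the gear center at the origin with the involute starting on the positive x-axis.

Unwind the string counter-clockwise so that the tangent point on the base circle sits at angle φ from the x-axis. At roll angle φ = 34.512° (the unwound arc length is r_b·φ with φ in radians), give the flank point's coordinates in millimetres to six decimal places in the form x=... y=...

pitch radius r_p = m·N/2 = 4.768·62/2 = 147.808000
base radius r_b = r_p·cos α = 147.808000·cos 17.570° = 140.912588
roll angle φ = 34.512° = 0.60234803 rad
x = r_b·(cos φ + φ·sin φ) = 140.912588·(0.82400754 + 0.60234803·0.56657883) = 164.203351
y = r_b·(sin φ − φ·cos φ) = 140.912588·(0.56657883 − 0.60234803·0.82400754) = 9.897631

x=164.203351 y=9.897631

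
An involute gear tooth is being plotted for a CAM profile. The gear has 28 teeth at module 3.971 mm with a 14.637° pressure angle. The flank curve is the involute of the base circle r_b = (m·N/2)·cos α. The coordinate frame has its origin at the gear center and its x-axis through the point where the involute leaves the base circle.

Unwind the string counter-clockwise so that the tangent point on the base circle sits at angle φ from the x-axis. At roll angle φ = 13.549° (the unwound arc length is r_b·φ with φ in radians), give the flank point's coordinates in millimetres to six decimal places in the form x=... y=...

x=55.272771 y=0.235777

pitch radius r_p = m·N/2 = 3.971·28/2 = 55.594000
base radius r_b = r_p·cos α = 55.594000·cos 14.637° = 53.789763
roll angle φ = 13.549° = 0.23647466 rad
x = r_b·(cos φ + φ·sin φ) = 53.789763·(0.97216992 + 0.23647466·0.23427686) = 55.272771
y = r_b·(sin φ − φ·cos φ) = 53.789763·(0.23427686 − 0.23647466·0.97216992) = 0.235777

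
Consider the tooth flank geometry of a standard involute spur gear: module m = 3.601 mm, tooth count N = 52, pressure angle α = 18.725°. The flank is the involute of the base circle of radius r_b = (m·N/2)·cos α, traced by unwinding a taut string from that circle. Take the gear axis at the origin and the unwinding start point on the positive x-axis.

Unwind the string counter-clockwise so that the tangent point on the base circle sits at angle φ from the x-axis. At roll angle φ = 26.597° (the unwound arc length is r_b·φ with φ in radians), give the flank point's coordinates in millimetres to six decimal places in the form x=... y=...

pitch radius r_p = m·N/2 = 3.601·52/2 = 93.626000
base radius r_b = r_p·cos α = 93.626000·cos 18.725° = 88.670403
roll angle φ = 26.597° = 0.46420522 rad
x = r_b·(cos φ + φ·sin φ) = 88.670403·(0.89417768 + 0.46420522·0.44771227) = 97.715499
y = r_b·(sin φ − φ·cos φ) = 88.670403·(0.44771227 − 0.46420522·0.89417768) = 2.893344

x=97.715499 y=2.893344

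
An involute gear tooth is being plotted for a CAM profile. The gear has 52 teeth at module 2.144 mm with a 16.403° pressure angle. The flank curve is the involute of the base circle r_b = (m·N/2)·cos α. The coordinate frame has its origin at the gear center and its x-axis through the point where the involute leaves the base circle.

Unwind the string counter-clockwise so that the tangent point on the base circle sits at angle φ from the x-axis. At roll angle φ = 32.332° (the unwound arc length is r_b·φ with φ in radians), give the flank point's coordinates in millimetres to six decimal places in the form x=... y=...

pitch radius r_p = m·N/2 = 2.144·52/2 = 55.744000
base radius r_b = r_p·cos α = 55.744000·cos 16.403° = 53.475174
roll angle φ = 32.332° = 0.56429985 rad
x = r_b·(cos φ + φ·sin φ) = 53.475174·(0.84496326 + 0.56429985·0.53482435) = 61.323435
y = r_b·(sin φ − φ·cos φ) = 53.475174·(0.53482435 − 0.56429985·0.84496326) = 3.102186

x=61.323435 y=3.102186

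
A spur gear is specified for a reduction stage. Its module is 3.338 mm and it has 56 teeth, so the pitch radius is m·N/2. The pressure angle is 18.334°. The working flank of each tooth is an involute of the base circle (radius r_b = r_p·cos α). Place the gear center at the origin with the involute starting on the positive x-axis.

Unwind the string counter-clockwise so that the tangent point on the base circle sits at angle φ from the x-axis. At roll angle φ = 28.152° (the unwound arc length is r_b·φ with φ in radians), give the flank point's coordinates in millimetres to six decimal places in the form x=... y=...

pitch radius r_p = m·N/2 = 3.338·56/2 = 93.464000
base radius r_b = r_p·cos α = 93.464000·cos 18.334° = 88.719672
roll angle φ = 28.152° = 0.49134509 rad
x = r_b·(cos φ + φ·sin φ) = 88.719672·(0.88169903 + 0.49134509·0.47181228) = 98.791278
y = r_b·(sin φ − φ·cos φ) = 88.719672·(0.47181228 − 0.49134509·0.88169903) = 3.424029

x=98.791278 y=3.424029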